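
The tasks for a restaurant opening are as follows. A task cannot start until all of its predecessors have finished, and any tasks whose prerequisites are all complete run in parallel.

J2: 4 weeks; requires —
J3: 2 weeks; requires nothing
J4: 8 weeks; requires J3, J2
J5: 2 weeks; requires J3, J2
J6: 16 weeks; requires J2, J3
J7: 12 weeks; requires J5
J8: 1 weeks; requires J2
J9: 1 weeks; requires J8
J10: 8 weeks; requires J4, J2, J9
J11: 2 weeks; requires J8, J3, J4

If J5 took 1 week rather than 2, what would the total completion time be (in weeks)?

Critical path before the change: J2→J4→J10 = 4+8+8 = 20 giving 20 weeks.
J5 is off the critical path — its longest chain is 18 weeks, giving 2 of slack.
No other chain overtakes it, so the finish is 20 weeks.

20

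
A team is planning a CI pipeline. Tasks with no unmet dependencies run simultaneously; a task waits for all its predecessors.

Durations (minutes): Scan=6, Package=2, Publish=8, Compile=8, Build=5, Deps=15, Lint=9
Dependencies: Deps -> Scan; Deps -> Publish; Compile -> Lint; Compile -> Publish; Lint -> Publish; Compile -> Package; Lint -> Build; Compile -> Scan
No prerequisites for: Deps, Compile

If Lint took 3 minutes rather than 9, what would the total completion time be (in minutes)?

23

As given, the longest chain is Compile→Lint→Publish = 8+9+8 = 25, so the finish is 25 minutes.
Lint lies on that path, so at 3 minutes the path becomes 19 minutes.
New critical path: Deps→Publish = 15+8 = 23 ⇒ 23 minutes.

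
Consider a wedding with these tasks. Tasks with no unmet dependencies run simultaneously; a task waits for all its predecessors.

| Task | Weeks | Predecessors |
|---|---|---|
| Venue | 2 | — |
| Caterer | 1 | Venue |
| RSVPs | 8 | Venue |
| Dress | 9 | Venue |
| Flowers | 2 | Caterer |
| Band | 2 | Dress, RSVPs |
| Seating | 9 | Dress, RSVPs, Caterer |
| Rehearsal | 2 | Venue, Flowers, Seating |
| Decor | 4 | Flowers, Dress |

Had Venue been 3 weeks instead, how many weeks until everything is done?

Critical path before the change: Venue→Dress→Seating→Rehearsal = 2+9+9+2 = 22 giving 22 weeks.
Venue lies on that path, so at 3 weeks the path becomes 23 weeks.
That remains the longest chain; total 23 weeks.

23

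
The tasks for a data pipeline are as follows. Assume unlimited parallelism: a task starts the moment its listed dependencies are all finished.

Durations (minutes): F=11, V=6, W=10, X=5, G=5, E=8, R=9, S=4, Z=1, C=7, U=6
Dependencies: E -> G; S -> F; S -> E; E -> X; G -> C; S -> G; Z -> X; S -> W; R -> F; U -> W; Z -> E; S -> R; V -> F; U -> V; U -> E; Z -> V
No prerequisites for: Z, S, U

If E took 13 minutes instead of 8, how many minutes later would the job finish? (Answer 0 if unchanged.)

Actual critical path: U→E→G→C = 6+8+5+7 = 26 ⇒ 26 minutes.
E lies on that path, so at 13 minutes the path becomes 31 minutes.
The critical path is still U→E→G→C; finish is now 31 minutes.
Change in finish: 31 − 26 = +5 minutes.

5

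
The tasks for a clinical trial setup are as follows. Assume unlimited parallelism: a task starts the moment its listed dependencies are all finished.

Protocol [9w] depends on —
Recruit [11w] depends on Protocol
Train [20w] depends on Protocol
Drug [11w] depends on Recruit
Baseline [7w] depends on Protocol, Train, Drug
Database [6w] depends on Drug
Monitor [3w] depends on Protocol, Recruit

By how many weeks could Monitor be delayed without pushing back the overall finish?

The longest chain is Protocol→Recruit→Drug→Baseline = 9+11+11+7 = 38; overall finish 38 weeks.
The longest chain containing Monitor totals 23 weeks.
Slack of Monitor = 35 − 20 = 15 weeks.

15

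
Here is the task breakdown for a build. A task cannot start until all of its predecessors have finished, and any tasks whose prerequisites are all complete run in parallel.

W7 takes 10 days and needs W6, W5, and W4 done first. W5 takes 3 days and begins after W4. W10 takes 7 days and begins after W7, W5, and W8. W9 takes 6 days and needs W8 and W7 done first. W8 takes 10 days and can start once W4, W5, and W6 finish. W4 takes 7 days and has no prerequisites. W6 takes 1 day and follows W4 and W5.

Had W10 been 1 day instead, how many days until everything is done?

Baseline: W4→W5→W6→W7→W10 = 7+3+1+10+7 = 28 → 28 days.
W10 lies on that path, so at 1 day the path becomes 22 days.
New critical path: W4→W5→W6→W7→W9 = 7+3+1+10+6 = 27 ⇒ 27 days.

27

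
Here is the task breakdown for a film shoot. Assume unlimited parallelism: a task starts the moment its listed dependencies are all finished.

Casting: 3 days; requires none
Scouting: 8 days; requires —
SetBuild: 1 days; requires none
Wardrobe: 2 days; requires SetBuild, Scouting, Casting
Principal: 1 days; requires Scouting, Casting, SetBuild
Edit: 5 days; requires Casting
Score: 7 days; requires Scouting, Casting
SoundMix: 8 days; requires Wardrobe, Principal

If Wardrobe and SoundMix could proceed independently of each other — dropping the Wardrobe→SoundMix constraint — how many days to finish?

Before: longest chain Scouting→Wardrobe→SoundMix = 8+2+8 = 18, finish 18.
Without Wardrobe→SoundMix, SoundMix's earliest start moves from 10 to 9.
New critical path: Scouting→Principal→SoundMix = 8+1+8 = 17 ⇒ 17 days.

17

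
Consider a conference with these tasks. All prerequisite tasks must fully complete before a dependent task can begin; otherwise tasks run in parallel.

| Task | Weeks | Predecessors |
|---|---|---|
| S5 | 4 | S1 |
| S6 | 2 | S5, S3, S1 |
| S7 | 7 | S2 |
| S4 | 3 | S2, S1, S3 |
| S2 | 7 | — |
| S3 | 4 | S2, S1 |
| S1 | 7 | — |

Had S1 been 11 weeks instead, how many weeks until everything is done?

18

Baseline: S1→S3→S4 = 7+4+3 = 14 → 14 weeks.
S1 is on the critical path; changing it to 11 makes that path 18 weeks.
No other chain overtakes it, so the finish is 18 weeks.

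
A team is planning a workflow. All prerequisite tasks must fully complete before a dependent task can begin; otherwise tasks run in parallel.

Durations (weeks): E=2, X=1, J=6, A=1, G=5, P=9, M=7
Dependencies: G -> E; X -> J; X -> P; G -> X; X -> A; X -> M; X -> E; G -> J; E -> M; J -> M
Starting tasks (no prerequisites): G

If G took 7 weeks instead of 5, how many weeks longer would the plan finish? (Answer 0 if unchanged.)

2

Actual critical path: G→X→J→M = 5+1+6+7 = 19 ⇒ 19 weeks.
G is on the critical path; changing it to 7 makes that path 21 weeks.
The critical path is still G→X→J→M; finish is now 21 weeks.
Change in finish: 21 − 19 = +2 weeks.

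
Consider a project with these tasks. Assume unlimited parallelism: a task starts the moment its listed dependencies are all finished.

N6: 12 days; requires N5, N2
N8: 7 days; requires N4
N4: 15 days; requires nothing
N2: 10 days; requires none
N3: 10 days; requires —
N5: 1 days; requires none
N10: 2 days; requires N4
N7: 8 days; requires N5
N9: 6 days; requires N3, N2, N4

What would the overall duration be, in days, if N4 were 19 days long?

The binding path is N4→N8 = 15+7 = 22; finish at 22 days.
N4 lies on that path, so at 19 days the path becomes 26 days.
No other chain overtakes it, so the finish is 26 days.

26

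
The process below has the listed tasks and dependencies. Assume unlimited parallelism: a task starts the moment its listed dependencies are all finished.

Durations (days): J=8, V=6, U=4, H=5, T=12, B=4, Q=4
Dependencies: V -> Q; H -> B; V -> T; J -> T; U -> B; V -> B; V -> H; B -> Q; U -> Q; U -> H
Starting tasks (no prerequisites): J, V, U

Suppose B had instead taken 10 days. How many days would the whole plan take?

25

Critical path before the change: J→T = 8+12 = 20 giving 20 days.
B has 1 day of float (longest path through it is 19).
New critical path: V→H→B→Q = 6+5+10+4 = 25 ⇒ 25 days.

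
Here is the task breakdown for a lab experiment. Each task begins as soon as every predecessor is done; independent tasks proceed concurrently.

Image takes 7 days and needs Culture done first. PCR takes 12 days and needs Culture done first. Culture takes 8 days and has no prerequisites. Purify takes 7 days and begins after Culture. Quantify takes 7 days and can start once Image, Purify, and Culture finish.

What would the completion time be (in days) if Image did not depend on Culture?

With the dependency in place, Culture→Purify→Quantify = 8+7+7 = 22 sets the finish at 22 days.
Without Culture→Image, Image's earliest start moves from 8 to 0.
The longest chain is now Culture→Purify→Quantify = 8+7+7 = 22, so the job takes 22 days.

22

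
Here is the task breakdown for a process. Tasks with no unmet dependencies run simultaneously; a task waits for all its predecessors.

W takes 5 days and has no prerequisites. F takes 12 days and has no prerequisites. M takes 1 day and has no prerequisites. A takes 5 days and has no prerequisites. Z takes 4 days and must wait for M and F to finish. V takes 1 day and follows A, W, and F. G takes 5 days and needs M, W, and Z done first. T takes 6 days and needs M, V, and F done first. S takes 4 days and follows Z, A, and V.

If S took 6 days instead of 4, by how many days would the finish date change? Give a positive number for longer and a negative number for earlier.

1

As given, the longest chain is F→Z→G = 12+4+5 = 21, so the finish is 21 days.
S has 1 day of float (longest path through it is 20).
The binding chain switches to F→Z→S = 12+4+6 = 22; finish 22 days.
Change in finish: 22 − 21 = +1 days.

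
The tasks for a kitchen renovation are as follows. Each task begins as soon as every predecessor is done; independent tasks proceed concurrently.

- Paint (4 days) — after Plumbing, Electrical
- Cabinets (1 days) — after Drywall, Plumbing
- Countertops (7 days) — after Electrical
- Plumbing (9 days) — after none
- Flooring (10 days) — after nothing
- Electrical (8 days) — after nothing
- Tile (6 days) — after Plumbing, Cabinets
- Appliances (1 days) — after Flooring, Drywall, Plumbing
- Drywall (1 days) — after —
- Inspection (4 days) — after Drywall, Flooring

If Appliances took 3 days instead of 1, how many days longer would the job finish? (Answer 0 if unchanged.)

0

The binding path is Plumbing→Cabinets→Tile = 9+1+6 = 16; finish at 16 days.
Appliances is off the critical path — its longest chain is 11 days, giving 5 of slack.
That remains the longest chain; total 16 days.
Change in finish: 16 − 16 = +0 days.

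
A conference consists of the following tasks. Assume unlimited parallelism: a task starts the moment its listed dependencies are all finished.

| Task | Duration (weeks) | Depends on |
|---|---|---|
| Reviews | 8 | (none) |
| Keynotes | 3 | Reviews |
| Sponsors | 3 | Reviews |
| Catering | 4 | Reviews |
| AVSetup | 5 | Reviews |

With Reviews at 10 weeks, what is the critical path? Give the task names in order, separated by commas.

As given, the longest chain is Reviews→AVSetup = 8+5 = 13, so the finish is 13 weeks.
Reviews lies on that path, so at 10 weeks the path becomes 15 weeks.
The critical path is still Reviews→AVSetup; finish is now 15 weeks.

Reviews, AVSetup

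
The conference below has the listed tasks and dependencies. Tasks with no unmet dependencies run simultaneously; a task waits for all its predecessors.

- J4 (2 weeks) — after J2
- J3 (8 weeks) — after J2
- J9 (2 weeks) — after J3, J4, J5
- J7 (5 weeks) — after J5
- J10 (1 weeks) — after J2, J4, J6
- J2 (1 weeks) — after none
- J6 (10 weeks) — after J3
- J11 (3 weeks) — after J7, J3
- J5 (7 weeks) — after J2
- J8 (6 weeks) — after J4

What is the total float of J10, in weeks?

Critical path: J2→J3→J6→J10 = 1+8+10+1 = 20, so the finish is 20 weeks.
Longest path through J10: 20 weeks (earliest finish 20, latest finish 20).
So J10 can slip 20 − 20 = 0 weeks.

0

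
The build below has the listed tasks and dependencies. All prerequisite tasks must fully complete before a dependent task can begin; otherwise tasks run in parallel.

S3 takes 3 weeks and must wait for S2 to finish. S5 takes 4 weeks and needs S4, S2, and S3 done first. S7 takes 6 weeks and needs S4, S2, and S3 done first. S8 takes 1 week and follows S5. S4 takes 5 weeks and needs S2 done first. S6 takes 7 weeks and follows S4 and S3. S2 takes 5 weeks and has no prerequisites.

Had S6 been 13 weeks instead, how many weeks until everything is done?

23

Actual critical path: S2→S4→S6 = 5+5+7 = 17 ⇒ 17 weeks.
S6 lies on that path, so at 13 weeks the path becomes 23 weeks.
That remains the longest chain; total 23 weeks.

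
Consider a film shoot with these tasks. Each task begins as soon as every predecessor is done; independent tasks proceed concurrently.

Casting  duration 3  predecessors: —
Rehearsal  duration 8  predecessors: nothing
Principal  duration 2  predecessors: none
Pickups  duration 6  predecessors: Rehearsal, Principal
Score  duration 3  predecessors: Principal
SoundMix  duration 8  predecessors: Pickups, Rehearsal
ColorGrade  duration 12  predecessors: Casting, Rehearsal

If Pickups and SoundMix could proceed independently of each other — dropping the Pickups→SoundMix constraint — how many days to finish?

20

Original critical path: Rehearsal→Pickups→SoundMix = 8+6+8 = 22 ⇒ 22 days.
Without Pickups→SoundMix, SoundMix's earliest start moves from 14 to 8.
After: Rehearsal→ColorGrade = 8+12 = 20 → 20 days.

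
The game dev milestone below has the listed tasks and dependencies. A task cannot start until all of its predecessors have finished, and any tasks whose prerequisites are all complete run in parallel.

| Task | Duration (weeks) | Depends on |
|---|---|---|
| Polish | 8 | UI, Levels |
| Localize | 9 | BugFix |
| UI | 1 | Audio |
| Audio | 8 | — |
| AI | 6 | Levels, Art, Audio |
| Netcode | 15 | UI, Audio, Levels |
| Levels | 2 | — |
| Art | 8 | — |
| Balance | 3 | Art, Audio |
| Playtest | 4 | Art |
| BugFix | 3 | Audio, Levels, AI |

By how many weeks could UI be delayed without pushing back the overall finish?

Critical path: Art→AI→BugFix→Localize = 8+6+3+9 = 26, so the finish is 26 weeks.
Longest path through UI: 24 weeks (earliest finish 9, latest finish 11).
Slack of UI = 10 − 8 = 2 weeks.

2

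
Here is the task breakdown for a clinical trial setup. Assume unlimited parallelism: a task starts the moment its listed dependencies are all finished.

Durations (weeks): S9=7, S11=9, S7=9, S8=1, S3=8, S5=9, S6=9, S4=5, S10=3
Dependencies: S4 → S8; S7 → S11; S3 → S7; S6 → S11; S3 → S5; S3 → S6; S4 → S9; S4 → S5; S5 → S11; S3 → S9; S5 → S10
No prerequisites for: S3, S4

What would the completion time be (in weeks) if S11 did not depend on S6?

26

With the dependency in place, S3→S5→S11 = 8+9+9 = 26 sets the finish at 26 weeks.
Dropping S6→S11 doesn't change S11's earliest start (17); another predecessor still binds.
New critical path: S3→S5→S11 = 8+9+9 = 26 ⇒ 26 weeks.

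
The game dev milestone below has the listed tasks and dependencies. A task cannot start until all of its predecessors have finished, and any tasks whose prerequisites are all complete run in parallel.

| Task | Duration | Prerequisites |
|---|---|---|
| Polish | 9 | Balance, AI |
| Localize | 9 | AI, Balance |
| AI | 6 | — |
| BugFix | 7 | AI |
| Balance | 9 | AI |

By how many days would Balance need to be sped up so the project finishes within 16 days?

8

Current finish: 24 days; target: 16.
Balance is on every critical path, so each day cut from Balance cuts the finish by one (this holds down to a finish of 16).
Need 24 − 16 = 8 days off Balance → Balance becomes 1 day, finish becomes 16.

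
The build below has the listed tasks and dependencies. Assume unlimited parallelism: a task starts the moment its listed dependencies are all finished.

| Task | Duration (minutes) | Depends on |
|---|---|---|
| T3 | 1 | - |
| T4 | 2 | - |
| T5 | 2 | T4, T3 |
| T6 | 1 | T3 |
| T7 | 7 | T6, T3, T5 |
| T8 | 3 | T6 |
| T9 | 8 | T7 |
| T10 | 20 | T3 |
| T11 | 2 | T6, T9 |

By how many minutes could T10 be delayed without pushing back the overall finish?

The longest chain is T3→T10 = 1+20 = 21; overall finish 21 minutes.
The longest chain containing T10 totals 21 minutes.
Slack of T10 = 1 − 1 = 0 minutes.

0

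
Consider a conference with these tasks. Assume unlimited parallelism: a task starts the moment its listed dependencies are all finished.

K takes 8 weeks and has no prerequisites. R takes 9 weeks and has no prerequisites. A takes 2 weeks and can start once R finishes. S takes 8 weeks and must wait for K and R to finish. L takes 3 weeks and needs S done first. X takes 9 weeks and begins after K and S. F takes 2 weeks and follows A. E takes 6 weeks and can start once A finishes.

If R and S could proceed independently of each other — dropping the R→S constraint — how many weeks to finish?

25

With the dependency in place, R→S→X = 9+8+9 = 26 sets the finish at 26 weeks.
Without R→S, S's earliest start moves from 9 to 8.
New critical path: K→S→X = 8+8+9 = 25 ⇒ 25 weeks.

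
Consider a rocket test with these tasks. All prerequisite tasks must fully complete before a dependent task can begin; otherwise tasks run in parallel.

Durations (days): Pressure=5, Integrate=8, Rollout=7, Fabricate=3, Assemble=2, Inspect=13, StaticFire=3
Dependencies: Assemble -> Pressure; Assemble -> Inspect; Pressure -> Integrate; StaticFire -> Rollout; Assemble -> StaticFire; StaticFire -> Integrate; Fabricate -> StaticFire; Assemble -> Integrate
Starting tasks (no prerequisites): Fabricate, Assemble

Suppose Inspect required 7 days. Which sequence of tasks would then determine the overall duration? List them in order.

Assemble, Pressure, Integrate

The binding path is Assemble→Inspect = 2+13 = 15; finish at 15 days.
Inspect is on the critical path; changing it to 7 makes that path 9 days.
Now Assemble→Pressure→Integrate = 2+5+8 = 15 is longest, so the finish becomes 15 days.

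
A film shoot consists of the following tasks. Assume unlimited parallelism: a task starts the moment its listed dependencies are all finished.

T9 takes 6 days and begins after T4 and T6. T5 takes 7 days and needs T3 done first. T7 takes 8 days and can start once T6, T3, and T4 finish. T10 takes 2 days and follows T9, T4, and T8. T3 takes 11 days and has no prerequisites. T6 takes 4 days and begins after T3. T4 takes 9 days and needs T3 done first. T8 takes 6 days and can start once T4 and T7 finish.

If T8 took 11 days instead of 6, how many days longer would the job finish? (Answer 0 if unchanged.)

The binding path is T3→T4→T7→T8→T10 = 11+9+8+6+2 = 36; finish at 36 days.
T8 lies on that path, so at 11 days the path becomes 41 days.
The critical path is still T3→T4→T7→T8→T10; finish is now 41 days.
Change in finish: 41 − 36 = +5 days.

5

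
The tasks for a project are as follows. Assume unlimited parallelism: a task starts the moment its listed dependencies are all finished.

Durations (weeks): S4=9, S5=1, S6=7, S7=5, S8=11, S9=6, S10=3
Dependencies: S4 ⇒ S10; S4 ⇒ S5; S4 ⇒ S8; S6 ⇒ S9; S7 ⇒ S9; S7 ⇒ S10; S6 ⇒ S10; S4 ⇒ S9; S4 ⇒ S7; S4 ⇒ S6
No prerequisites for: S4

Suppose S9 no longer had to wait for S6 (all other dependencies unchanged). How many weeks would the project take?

20

Original critical path: S4→S6→S9 = 9+7+6 = 22 ⇒ 22 weeks.
Without S6→S9, S9's earliest start moves from 16 to 14.
New critical path: S4→S7→S9 = 9+5+6 = 20 ⇒ 20 weeks.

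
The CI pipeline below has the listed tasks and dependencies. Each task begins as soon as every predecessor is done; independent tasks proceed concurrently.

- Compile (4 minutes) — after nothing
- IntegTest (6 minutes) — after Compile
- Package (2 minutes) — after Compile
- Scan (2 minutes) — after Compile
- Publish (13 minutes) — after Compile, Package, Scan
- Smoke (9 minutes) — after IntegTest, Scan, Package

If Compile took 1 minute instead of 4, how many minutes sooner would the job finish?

The binding path is Compile→IntegTest→Smoke = 4+6+9 = 19; finish at 19 minutes.
Compile lies on that path, so at 1 minute the path becomes 16 minutes.
The critical path is still Compile→IntegTest→Smoke; finish is now 16 minutes.
Change in finish: 16 − 19 = -3 minutes.

3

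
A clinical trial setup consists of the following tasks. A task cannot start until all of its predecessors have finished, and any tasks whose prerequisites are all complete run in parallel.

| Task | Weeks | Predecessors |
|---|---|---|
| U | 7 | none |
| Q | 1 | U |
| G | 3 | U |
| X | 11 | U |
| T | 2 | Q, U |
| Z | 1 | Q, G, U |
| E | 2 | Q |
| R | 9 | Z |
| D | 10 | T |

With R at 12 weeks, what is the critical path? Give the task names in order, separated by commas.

Critical path before the change: U→G→Z→R = 7+3+1+9 = 20 giving 20 weeks.
Since R is critical, the +3 change carries straight to that chain (now 23 weeks).
That remains the longest chain; total 23 weeks.

U, G, Z, R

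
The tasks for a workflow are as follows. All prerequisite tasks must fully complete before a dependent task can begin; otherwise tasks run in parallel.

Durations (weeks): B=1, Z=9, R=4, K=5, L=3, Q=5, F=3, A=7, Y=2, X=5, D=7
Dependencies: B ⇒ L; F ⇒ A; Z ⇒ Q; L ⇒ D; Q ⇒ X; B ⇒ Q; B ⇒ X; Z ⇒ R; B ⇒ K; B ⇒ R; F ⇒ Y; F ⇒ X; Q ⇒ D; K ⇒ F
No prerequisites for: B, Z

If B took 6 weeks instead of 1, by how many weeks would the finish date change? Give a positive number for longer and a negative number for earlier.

0

Baseline: Z→Q→D = 9+5+7 = 21 → 21 weeks.
B is off the critical path — its longest chain is 16 weeks, giving 5 of slack.
New critical path: B→K→F→A = 6+5+3+7 = 21 ⇒ 21 weeks.
Change in finish: 21 − 21 = +0 weeks.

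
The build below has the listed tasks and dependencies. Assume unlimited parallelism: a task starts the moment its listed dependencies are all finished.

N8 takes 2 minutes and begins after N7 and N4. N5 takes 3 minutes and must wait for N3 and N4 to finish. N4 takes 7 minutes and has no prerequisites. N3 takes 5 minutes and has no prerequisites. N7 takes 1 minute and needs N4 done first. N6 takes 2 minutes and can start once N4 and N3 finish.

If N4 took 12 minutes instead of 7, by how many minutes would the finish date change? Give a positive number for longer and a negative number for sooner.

5

The binding path is N4→N5 = 7+3 = 10; finish at 10 minutes.
N4 is on the critical path; changing it to 12 makes that path 15 minutes.
No other chain overtakes it, so the finish is 15 minutes.
Change in finish: 15 − 10 = +5 minutes.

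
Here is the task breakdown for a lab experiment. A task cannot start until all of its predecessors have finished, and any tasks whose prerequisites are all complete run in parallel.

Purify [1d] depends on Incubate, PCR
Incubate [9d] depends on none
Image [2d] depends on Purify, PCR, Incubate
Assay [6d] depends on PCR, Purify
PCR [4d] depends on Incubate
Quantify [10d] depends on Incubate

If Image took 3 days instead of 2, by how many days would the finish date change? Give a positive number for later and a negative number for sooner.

Baseline: Incubate→PCR→Purify→Assay = 9+4+1+6 = 20 → 20 days.
Image has 4 days of float (longest path through it is 16).
That remains the longest chain; total 20 days.
Change in finish: 20 − 20 = +0 days.

0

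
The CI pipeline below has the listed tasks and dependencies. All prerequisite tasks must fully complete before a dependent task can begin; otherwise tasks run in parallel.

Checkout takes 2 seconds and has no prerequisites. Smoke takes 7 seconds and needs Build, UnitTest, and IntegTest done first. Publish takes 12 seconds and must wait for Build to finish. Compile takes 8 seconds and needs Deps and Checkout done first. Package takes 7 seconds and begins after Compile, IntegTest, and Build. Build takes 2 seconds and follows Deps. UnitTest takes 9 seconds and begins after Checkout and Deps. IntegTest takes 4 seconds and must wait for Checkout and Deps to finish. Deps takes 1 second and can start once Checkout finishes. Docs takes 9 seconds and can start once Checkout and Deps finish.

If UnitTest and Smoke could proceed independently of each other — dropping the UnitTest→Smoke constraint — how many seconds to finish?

Original critical path: Checkout→Deps→UnitTest→Smoke = 2+1+9+7 = 19 ⇒ 19 seconds.
Without UnitTest→Smoke, Smoke's earliest start moves from 12 to 7.
After: Checkout→Deps→Compile→Package = 2+1+8+7 = 18 → 18 seconds.

18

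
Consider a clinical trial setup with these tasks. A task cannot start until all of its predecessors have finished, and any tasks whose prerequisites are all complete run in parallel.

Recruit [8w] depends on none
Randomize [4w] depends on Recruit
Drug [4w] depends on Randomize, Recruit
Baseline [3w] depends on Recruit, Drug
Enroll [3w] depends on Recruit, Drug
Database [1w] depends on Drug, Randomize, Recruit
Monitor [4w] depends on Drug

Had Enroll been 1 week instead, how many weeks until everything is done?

As given, the longest chain is Recruit→Randomize→Drug→Monitor = 8+4+4+4 = 20, so the finish is 20 weeks.
Enroll has 1 week of float (longest path through it is 19).
The critical path is still Recruit→Randomize→Drug→Monitor; finish is now 20 weeks.

20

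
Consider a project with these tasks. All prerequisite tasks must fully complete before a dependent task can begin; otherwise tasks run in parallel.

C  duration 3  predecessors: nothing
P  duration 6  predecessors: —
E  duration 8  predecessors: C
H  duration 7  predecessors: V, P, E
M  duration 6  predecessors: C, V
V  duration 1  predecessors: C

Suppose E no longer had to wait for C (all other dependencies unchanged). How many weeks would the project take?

Before: longest chain C→E→H = 3+8+7 = 18, finish 18.
Without C→E, E's earliest start moves from 3 to 0.
The longest chain is now E→H = 8+7 = 15, so the project takes 15 weeks.

15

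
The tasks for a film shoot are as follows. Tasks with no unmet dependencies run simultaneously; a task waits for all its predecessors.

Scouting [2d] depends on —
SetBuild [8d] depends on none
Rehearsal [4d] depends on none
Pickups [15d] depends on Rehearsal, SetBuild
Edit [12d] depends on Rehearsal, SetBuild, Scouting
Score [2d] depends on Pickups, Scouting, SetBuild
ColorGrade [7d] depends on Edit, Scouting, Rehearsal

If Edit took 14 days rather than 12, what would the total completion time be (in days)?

29

The binding path is SetBuild→Edit→ColorGrade = 8+12+7 = 27; finish at 27 days.
Edit lies on that path, so at 14 days the path becomes 29 days.
No other chain overtakes it, so the finish is 29 days.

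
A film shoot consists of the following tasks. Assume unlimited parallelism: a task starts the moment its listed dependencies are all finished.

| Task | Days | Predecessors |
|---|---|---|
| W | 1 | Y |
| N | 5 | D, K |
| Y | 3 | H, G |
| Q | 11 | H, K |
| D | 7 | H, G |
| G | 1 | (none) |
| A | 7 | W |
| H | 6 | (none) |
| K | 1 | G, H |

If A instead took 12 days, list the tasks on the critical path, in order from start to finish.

As given, the longest chain is H→K→Q = 6+1+11 = 18, so the finish is 18 days.
A is off the critical path — its longest chain is 17 days, giving 1 of slack.
Now H→Y→W→A = 6+3+1+12 = 22 is longest, so the finish becomes 22 days.

H, Y, W, A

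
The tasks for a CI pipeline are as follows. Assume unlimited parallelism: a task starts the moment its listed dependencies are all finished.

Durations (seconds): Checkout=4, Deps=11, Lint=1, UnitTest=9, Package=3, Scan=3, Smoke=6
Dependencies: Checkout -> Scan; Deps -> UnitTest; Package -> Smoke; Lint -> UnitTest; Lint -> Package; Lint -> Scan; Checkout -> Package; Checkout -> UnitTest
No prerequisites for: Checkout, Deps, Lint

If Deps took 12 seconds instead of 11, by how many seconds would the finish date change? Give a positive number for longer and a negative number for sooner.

1

Critical path before the change: Deps→UnitTest = 11+9 = 20 giving 20 seconds.
Deps lies on that path, so at 12 seconds the path becomes 21 seconds.
No other chain overtakes it, so the finish is 21 seconds.
Change in finish: 21 − 20 = +1 seconds.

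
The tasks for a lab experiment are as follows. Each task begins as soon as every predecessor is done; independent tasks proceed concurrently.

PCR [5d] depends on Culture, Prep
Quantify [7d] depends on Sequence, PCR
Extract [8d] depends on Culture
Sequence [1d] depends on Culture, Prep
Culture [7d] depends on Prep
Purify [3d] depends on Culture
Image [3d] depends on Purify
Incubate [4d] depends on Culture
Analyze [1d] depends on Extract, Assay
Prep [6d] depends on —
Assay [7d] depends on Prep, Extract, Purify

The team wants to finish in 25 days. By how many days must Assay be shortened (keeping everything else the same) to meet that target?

Current finish: 29 days; target: 25.
Assay is on every critical path, so each day cut from Assay cuts the finish by one (this holds down to a finish of 25).
Need 29 − 25 = 4 days off Assay → Assay becomes 3 days, finish becomes 25.

4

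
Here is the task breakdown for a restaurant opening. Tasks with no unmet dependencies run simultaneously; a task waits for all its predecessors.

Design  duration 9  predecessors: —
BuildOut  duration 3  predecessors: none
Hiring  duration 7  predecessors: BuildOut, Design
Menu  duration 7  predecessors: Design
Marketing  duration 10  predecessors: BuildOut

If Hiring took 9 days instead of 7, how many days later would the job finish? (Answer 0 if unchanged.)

As given, the longest chain is Design→Hiring = 9+7 = 16, so the finish is 16 days.
Hiring is on the critical path; changing it to 9 makes that path 18 days.
The critical path is still Design→Hiring; finish is now 18 days.
Change in finish: 18 − 16 = +2 days.

2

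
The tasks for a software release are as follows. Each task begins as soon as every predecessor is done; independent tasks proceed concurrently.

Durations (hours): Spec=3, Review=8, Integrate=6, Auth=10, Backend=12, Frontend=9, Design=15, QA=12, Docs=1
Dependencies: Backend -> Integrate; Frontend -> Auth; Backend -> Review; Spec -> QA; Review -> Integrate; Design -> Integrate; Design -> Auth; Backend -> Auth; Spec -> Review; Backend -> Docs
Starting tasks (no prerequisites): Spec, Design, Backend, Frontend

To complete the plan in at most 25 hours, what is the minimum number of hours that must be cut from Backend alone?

1

Current finish: 26 hours; target: 25.
Backend is on every critical path, so each hour cut from Backend cuts the finish by one (this holds down to a finish of 25).
Need 26 − 25 = 1 hour off Backend → Backend becomes 11 hours, finish becomes 25.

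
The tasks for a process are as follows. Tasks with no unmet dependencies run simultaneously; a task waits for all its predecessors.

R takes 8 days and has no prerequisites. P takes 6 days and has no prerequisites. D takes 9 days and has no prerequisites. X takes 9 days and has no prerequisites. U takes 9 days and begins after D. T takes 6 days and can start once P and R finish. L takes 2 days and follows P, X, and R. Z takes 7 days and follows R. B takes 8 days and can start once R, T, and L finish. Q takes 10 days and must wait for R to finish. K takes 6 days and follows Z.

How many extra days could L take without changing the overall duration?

The longest chain is R→T→B = 8+6+8 = 22; overall finish 22 days.
L finishes as early as 11 and must finish by 14.
So L can slip 14 − 11 = 3 days.

3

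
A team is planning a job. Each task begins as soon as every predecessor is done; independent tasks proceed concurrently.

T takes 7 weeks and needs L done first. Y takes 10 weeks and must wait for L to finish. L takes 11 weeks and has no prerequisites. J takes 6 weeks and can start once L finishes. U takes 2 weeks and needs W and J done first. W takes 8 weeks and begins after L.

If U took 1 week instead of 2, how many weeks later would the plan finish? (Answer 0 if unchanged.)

Actual critical path: L→W→U = 11+8+2 = 21 ⇒ 21 weeks.
U lies on that path, so at 1 week the path becomes 20 weeks.
New critical path: L→Y = 11+10 = 21 ⇒ 21 weeks.
Change in finish: 21 − 21 = +0 weeks.

0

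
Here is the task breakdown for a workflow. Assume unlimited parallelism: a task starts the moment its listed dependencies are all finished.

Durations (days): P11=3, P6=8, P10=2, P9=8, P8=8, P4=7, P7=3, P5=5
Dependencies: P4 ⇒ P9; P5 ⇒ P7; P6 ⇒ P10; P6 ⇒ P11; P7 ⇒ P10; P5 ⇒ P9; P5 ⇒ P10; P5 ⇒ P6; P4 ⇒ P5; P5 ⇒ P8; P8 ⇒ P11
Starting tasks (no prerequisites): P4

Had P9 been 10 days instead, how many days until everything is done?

The binding path is P4→P5→P6→P11 = 7+5+8+3 = 23; finish at 23 days.
P9 has 3 days of float (longest path through it is 20).
That remains the longest chain; total 23 days.

23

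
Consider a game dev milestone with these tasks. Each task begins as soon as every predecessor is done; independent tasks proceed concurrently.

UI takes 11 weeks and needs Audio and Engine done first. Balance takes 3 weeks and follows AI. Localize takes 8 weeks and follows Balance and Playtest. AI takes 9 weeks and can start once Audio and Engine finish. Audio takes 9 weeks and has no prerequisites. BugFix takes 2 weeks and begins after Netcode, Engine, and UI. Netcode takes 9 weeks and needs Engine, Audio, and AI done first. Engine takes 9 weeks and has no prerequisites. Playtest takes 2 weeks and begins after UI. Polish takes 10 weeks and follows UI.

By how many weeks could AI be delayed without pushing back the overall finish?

Engine→UI→Playtest→Localize = 9+11+2+8 = 30 sets the makespan at 30 weeks.
AI finishes as early as 18 and must finish by 19.
Slack of AI = 10 − 9 = 1 week.

1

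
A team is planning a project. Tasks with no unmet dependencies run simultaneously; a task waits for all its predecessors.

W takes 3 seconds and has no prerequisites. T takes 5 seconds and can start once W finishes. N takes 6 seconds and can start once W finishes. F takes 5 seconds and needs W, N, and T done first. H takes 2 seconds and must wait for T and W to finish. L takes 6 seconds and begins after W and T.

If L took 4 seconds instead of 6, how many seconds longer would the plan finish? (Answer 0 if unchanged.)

0

The binding path is W→T→L = 3+5+6 = 14; finish at 14 seconds.
L lies on that path, so at 4 seconds the path becomes 12 seconds.
New critical path: W→N→F = 3+6+5 = 14 ⇒ 14 seconds.
Change in finish: 14 − 14 = +0 seconds.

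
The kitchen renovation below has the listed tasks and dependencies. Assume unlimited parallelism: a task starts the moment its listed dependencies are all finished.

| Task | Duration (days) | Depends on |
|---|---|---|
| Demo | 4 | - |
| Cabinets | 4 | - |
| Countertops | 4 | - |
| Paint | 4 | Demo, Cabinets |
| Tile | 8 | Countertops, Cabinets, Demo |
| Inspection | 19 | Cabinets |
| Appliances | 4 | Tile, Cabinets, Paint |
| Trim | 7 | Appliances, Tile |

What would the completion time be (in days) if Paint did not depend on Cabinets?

23

With the dependency in place, Demo→Tile→Appliances→Trim = 4+8+4+7 = 23 sets the finish at 23 days.
Dropping Cabinets→Paint doesn't change Paint's earliest start (4); another predecessor still binds.
The longest chain is now Demo→Tile→Appliances→Trim = 4+8+4+7 = 23, so the job takes 23 days.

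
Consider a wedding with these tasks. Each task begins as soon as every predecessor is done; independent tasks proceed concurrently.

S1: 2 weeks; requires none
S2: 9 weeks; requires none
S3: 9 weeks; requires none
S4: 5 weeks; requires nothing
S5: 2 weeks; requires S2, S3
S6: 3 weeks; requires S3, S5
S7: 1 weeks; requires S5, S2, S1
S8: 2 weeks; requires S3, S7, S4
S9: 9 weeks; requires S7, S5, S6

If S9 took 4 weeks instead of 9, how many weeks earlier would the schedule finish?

5

Actual critical path: S2→S5→S6→S9 = 9+2+3+9 = 23 ⇒ 23 weeks.
Since S9 is critical, the -5 change carries straight to that chain (now 18 weeks).
No other chain overtakes it, so the finish is 18 weeks.
Change in finish: 18 − 23 = -5 weeks.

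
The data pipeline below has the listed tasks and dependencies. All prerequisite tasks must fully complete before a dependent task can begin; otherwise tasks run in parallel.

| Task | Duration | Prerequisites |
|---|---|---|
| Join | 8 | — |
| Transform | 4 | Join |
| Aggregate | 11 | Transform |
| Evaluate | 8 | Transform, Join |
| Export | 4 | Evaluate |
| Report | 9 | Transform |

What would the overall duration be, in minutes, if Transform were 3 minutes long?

23

The binding path is Join→Transform→Evaluate→Export = 8+4+8+4 = 24; finish at 24 minutes.
Since Transform is critical, the -1 change carries straight to that chain (now 23 minutes).
No other chain overtakes it, so the finish is 23 minutes.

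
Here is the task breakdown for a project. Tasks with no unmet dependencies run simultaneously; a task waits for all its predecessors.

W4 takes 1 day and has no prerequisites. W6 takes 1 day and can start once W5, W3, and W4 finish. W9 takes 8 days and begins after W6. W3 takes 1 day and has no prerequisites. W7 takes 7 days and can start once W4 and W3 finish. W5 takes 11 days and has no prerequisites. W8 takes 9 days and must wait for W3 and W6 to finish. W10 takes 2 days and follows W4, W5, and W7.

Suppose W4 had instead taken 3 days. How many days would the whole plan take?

Critical path before the change: W5→W6→W8 = 11+1+9 = 21 giving 21 days.
W4 has 10 days of float (longest path through it is 11).
That remains the longest chain; total 21 days.

21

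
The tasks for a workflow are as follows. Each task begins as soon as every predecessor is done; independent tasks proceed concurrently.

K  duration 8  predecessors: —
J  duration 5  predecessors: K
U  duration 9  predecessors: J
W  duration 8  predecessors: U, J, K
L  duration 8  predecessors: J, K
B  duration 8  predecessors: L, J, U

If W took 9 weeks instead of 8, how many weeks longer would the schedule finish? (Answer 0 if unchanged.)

Baseline: K→J→U→W = 8+5+9+8 = 30 → 30 weeks.
W lies on that path, so at 9 weeks the path becomes 31 weeks.
No other chain overtakes it, so the finish is 31 weeks.
Change in finish: 31 − 30 = +1 weeks.

1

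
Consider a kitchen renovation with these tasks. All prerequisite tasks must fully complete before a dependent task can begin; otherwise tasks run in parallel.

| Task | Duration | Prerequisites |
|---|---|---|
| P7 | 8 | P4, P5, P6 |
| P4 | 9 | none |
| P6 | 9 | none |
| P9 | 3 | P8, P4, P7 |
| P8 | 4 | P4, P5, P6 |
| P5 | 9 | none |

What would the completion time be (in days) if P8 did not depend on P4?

Original critical path: P4→P7→P9 = 9+8+3 = 20 ⇒ 20 days.
Dropping P4→P8 doesn't change P8's earliest start (9); another predecessor still binds.
After: P4→P7→P9 = 9+8+3 = 20 → 20 days.

20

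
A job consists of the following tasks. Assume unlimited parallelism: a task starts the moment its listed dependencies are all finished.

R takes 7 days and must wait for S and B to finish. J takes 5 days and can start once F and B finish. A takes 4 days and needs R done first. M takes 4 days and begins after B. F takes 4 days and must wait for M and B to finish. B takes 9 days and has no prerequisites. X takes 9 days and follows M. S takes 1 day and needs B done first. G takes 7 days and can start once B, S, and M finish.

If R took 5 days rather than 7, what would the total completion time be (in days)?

As given, the longest chain is B→M→F→J = 9+4+4+5 = 22, so the finish is 22 days.
The longest path through R is only 21 days, so R has float 1.
The critical path is still B→M→F→J; finish is now 22 days.

22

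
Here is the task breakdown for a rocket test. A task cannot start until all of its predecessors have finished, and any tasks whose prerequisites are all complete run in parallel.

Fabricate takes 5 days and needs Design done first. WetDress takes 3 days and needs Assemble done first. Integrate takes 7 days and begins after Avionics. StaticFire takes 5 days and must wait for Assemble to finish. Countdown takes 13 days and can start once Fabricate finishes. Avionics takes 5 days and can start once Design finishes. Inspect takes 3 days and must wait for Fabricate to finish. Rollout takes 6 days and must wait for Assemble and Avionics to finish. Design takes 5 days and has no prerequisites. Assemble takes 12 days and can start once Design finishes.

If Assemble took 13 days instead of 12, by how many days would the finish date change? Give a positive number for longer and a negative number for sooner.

As given, the longest chain is Design→Assemble→Rollout = 5+12+6 = 23, so the finish is 23 days.
Assemble is on the critical path; changing it to 13 makes that path 24 days.
That remains the longest chain; total 24 days.
Change in finish: 24 − 23 = +1 days.

1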